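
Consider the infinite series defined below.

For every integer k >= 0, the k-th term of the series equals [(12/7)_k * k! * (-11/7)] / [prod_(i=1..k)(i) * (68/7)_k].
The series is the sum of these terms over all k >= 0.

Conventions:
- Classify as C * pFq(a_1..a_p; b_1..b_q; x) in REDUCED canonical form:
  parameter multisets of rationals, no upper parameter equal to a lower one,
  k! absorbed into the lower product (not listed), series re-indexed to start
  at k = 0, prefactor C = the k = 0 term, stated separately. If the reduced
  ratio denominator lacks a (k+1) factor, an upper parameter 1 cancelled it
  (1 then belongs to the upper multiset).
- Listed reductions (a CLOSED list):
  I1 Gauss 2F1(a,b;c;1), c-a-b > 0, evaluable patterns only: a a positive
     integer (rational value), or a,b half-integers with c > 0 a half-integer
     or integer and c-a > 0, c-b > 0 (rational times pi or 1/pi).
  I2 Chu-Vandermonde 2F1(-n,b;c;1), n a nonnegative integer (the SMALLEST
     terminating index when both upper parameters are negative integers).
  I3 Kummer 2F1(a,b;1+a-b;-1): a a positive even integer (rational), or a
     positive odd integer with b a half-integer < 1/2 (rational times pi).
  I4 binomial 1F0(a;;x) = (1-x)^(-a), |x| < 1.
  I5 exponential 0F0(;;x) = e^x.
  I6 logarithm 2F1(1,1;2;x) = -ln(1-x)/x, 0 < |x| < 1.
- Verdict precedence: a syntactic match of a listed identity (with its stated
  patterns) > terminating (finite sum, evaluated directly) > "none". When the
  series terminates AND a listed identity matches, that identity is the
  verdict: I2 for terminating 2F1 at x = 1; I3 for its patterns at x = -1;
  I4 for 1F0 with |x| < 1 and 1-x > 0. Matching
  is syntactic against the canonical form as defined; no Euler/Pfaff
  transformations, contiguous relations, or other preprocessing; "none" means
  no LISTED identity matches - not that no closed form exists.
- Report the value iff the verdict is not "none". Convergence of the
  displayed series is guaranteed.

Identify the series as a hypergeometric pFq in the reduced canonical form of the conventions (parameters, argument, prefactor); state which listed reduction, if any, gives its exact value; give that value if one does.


The series (x = 1) is 2F1: upper {1, 12/7}, lower {68/7}, prefactor -11/7. Verdict: Gauss (I1, integer-parameter pattern) applies (x = 1: the Gamma ratio telescopes since c-a-b = 7 > 0 and a = 1 in Z>0). Exact value: -671/343.

First insight: x = 1 and the product of the first k integers (C = -11/7) is k!.
Step ratio: r(k) = 1 * (k+1) (k+12/7) / [(k+68/7) (k+1)] - poly over poly, x = 1 from leading terms; C = -11/7 at k = 0.


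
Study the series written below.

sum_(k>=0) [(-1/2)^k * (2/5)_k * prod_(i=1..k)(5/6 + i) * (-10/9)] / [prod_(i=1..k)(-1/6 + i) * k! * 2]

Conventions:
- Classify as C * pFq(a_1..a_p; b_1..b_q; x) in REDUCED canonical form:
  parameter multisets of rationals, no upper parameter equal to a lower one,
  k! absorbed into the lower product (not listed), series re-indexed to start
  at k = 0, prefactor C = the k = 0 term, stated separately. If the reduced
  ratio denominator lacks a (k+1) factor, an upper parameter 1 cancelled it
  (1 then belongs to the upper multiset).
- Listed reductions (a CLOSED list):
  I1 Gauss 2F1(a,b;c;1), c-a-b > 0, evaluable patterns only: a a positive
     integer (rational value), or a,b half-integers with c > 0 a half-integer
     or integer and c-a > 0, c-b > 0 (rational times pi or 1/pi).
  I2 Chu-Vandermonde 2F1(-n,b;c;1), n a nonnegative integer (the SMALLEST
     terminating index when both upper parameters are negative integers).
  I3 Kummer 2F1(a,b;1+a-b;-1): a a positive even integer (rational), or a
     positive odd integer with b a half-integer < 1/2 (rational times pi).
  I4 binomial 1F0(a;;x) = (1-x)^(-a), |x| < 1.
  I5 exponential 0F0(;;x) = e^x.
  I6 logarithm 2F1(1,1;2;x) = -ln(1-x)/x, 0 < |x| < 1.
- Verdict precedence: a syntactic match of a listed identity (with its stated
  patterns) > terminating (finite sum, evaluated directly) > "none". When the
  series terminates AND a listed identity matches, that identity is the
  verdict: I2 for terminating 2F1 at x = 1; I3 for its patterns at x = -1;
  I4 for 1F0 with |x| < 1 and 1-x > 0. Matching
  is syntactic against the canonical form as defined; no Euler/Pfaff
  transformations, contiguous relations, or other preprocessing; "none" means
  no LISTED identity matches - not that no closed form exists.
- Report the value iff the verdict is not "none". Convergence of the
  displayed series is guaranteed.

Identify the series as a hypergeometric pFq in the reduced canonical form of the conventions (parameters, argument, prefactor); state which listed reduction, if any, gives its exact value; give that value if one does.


The series (x = -1/2) is 2F1: upper {2/5, 11/6}, lower {5/6}, prefactor -5/9. Verdict: none - this 2F1 at x = -1/2 matches no listed pattern, and upper {2/5, 11/6} holds no stopper.

Structural cue: t_0 being -5/9, the lower running product (C = -5/9) is a rising factorial.
Step ratio: r(k) = (-1/2) * (k+2/5) (k+11/6) / [(k+5/6) (k+1)] - rational; roots negated = parameters, x = (-1/2), C = -5/9.


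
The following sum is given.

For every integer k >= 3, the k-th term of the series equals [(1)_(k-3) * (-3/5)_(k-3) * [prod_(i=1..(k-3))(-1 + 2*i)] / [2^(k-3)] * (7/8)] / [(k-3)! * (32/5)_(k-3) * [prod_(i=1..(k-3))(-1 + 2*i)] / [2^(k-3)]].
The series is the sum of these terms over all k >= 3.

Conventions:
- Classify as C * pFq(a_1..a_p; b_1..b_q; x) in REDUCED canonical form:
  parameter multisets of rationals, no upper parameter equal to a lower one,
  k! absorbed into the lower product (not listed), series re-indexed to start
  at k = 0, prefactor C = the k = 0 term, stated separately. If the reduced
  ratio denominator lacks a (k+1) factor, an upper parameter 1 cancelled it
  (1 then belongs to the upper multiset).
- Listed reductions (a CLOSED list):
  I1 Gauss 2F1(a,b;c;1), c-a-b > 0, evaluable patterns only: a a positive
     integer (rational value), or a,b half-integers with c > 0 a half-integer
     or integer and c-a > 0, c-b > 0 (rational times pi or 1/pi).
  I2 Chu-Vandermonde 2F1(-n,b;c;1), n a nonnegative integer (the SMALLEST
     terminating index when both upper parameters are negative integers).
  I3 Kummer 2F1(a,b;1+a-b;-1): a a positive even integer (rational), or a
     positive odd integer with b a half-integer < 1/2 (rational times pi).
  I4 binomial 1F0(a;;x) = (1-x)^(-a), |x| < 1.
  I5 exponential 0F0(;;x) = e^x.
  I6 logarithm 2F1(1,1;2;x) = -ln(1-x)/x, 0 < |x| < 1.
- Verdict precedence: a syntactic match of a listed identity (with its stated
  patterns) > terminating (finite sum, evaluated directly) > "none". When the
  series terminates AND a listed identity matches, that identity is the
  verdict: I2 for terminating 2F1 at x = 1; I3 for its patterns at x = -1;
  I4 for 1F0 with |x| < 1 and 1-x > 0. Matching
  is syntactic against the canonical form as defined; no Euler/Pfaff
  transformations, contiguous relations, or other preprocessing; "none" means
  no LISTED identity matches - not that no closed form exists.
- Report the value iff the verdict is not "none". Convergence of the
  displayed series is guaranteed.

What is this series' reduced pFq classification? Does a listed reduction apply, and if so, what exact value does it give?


Reduced: x = 1, 2F1, upper = {-3/5, 1}, lower = {32/5}, C = 7/8. Verdict (x = 1): Gauss (I1, integer-parameter pattern) applies (x = 1: the Gamma ratio telescopes since c-a-b = 6 > 0 and a = 1 in Z>0). Exact value: 63/80.

Key step: from the first term 7/8: the lower odd product (prefactor 7/8) is 2^k (1/2)_k.
Ratio: r(k) = 1 * (k-3/5) (k+1) / [(k+32/5) (k+1)] - rational in k, leading ratio 1; with t_0 = 7/8, classification follows.


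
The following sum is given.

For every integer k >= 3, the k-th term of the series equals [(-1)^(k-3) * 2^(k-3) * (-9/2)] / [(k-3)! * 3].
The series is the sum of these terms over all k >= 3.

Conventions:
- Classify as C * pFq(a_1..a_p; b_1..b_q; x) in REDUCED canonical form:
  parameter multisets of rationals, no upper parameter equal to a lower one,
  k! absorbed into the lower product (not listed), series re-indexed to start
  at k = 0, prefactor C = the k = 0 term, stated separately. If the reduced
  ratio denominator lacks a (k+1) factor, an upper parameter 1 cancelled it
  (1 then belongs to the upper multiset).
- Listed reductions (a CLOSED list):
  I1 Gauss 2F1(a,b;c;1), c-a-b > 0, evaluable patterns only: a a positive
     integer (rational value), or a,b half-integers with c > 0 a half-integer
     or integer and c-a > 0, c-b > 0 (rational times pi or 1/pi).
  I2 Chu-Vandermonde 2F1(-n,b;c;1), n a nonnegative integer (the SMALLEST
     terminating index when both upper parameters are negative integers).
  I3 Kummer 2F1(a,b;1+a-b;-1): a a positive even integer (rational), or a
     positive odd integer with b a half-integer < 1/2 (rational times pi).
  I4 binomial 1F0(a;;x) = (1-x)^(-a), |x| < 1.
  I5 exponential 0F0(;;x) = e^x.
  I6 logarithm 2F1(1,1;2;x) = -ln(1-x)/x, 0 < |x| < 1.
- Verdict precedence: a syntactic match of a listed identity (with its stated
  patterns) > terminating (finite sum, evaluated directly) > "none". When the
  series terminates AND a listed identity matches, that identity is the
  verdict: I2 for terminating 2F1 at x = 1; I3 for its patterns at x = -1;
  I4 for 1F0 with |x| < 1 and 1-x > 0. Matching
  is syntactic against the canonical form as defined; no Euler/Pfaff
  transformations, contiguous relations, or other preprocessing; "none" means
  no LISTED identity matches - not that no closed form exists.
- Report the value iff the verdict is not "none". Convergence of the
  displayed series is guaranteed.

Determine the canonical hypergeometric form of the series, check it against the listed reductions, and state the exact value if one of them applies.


This is -3/2 * 0F0(-; -; -2) in reduced canonical form. Verdict (x = -2): exponential (I5) applies (the 0F0 exponential series at x = -2). Hence: (-3/2) * e^(-2).

First insight: from the first term -3/2: the constant factors (C = -3/2, x = -2) combine into one prefactor.
Adjacent-term ratio: r(k) = (-2) * 1 / [(k+1)] - rational in k, leading ratio (-2); with t_0 = -3/2, classification follows.


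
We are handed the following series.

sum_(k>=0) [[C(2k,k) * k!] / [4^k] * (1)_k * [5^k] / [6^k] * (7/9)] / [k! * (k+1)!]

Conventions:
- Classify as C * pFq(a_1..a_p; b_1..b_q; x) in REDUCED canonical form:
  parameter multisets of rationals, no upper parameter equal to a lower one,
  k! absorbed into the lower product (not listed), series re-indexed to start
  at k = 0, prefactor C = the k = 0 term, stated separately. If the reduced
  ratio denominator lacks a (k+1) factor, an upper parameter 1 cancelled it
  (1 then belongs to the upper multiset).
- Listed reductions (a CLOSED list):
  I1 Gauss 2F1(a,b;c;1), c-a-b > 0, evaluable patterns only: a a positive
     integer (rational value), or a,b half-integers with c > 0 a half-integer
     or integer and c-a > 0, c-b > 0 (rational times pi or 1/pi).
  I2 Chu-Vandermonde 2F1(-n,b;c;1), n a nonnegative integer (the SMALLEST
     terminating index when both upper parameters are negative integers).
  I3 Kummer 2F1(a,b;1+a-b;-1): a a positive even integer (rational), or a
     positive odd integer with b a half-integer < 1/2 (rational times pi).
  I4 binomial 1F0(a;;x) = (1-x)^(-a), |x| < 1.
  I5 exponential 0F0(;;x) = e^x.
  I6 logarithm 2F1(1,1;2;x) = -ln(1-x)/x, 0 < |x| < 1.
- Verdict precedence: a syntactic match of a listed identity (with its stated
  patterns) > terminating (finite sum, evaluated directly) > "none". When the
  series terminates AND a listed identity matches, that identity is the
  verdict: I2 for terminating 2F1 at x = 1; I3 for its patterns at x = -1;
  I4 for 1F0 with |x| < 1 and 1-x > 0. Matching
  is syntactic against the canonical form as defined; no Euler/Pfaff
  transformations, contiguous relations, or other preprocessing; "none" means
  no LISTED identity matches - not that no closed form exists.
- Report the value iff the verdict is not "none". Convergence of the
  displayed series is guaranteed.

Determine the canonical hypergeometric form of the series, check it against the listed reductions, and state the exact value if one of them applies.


At argument 5/6: a 2F1 with upper {1/2, 1}, lower {2}, scaled by C = 7/9. Verdict: no listed reduction: x = 5/6 and upper {1/2, 1} fail every I1-I6 pattern.

Key step: from the first term 7/9: C(2k,k) (C = 7/9, x = 5/6) equals 4^k (1/2)_k / k!.
Consecutive-term ratio: r(k) = (5/6) * (k+1/2) (k+1) / [(k+2) (k+1)] - rational; roots negated = parameters, x = (5/6), C = 7/9.


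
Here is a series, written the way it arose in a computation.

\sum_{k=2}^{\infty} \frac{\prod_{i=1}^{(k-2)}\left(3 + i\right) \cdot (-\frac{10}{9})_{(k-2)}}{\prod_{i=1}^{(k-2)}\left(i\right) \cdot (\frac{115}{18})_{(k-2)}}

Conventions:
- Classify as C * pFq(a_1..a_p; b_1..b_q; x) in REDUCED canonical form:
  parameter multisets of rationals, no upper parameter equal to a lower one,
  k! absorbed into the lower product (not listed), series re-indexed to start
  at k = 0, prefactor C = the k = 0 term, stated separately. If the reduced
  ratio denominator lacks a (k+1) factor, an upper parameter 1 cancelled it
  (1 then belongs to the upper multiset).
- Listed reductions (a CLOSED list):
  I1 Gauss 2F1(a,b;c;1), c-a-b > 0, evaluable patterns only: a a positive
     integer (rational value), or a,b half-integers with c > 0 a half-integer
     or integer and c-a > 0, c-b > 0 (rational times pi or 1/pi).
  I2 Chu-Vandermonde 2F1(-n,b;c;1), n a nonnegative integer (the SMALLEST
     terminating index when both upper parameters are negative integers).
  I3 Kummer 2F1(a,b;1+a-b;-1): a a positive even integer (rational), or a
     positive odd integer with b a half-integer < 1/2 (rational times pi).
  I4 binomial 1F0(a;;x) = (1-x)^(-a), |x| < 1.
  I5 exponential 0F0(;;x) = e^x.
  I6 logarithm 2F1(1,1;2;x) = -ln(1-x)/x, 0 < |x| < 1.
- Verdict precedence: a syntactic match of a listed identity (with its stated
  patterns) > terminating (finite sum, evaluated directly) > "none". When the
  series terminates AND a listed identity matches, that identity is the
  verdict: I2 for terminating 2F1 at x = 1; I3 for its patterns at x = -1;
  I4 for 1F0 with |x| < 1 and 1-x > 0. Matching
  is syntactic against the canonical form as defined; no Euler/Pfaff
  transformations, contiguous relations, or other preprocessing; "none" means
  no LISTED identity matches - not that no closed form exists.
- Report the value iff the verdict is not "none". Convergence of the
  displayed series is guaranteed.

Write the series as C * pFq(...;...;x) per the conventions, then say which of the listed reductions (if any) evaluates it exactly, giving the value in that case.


Canonical form: C = 1 times 2F1 with upper {-\frac{10}{9}, 4}, lower {\frac{115}{18}}, x = 1. Verdict: this is Gauss (I1, integer-parameter pattern) (x = 1: the Gamma ratio telescopes since c-a-b = 7/2 > 0 and a = 4 in Z>0). Value: \frac{20100049}{59108049}.

Key step: with t_0 = 1, the product of the first k integers (C = 1, x = 1) is k!.
Ratio: r(k) = 1 * (k-\frac{10}{9}) (k+4) / [(k+\frac{115}{18}) (k+1)] - rational in k. x = 1; t_0 = 1; negate the roots.


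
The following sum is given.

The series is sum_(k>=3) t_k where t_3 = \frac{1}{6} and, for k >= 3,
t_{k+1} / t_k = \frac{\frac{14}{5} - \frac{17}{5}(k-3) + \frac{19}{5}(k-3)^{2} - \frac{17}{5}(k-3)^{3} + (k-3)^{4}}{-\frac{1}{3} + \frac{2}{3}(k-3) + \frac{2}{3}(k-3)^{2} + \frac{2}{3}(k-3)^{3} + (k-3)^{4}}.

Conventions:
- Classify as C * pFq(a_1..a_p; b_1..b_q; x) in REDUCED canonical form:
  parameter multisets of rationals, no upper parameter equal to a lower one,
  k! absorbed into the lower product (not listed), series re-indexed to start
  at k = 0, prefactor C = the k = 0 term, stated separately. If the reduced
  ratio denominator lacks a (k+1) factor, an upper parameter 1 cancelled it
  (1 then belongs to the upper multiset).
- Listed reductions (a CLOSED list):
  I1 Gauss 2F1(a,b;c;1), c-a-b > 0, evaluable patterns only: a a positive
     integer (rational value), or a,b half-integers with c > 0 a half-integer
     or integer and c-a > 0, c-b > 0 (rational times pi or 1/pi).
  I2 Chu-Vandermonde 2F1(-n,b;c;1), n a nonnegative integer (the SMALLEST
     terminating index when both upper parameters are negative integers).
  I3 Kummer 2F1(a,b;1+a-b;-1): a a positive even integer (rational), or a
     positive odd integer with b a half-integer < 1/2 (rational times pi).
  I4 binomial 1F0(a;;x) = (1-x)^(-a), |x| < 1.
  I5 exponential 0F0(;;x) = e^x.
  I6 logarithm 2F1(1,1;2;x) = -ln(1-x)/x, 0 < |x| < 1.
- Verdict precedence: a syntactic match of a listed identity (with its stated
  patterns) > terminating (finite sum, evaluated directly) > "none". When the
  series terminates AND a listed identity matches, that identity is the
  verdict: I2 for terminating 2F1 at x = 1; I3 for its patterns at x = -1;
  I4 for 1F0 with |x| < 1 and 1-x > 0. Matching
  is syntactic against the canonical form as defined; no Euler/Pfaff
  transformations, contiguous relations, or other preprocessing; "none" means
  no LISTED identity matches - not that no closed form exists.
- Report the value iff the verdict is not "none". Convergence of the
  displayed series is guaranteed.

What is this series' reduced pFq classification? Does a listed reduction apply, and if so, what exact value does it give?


First insight: t_0 being \frac{1}{6}, cancel k^2 + 1 from the displayed ratio first; then C = 1/6, x = 1.
Consecutive-term ratio: r(k) = 1 * (k-2) (k-\frac{7}{5}) / [(k-\frac{1}{3}) (k+1)] ; factor over Q: parameters, x = 1, and C = \frac{1}{6}.

Classification (C = \frac{1}{6}): 2F1 with upper {-2, -\frac{7}{5}}, lower {-\frac{1}{3}}, argument x = 1. Verdict: Chu-Vandermonde (I2) applies (terminating 2F1 at x = 1 with n = 2, b = -7/5, c = -\frac{1}{3}). Value: -\frac{124}{75}.


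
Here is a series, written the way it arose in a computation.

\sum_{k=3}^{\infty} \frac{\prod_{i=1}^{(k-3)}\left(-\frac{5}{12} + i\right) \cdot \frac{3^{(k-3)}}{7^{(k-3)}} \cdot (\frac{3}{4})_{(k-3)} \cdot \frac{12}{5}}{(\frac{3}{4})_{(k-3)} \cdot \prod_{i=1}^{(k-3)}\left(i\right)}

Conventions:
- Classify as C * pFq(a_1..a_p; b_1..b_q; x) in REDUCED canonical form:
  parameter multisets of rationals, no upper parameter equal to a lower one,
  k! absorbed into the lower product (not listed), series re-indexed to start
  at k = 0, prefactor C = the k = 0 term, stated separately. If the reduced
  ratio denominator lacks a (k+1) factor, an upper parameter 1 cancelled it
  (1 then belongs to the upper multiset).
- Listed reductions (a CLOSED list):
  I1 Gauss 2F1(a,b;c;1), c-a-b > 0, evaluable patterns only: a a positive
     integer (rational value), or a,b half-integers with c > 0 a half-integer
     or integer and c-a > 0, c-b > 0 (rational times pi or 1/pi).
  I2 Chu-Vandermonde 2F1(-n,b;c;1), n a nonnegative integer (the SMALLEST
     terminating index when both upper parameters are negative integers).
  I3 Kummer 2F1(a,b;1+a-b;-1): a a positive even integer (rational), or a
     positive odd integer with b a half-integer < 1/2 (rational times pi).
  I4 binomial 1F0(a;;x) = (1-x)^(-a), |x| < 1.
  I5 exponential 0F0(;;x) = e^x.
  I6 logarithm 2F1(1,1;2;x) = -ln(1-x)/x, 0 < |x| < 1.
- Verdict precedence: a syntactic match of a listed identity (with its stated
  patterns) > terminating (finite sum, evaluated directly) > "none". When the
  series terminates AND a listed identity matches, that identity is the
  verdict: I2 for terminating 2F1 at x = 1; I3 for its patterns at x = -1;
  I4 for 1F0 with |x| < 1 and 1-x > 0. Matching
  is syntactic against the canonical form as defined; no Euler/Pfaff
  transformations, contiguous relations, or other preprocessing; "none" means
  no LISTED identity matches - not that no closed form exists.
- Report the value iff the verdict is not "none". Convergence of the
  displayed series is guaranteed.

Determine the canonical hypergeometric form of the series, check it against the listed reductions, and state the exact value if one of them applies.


Key observation: with t_0 = \frac{12}{5}, the two geometric factors (prefactor 12/5) combine into one argument.
Ratio: r(k) = \frac{3}{7} * (k+\frac{7}{12}) / [(k+1)] ; factor over Q: parameters, x = \frac{3}{7}, and C = \frac{12}{5}.

Reduced: x = \frac{3}{7}, 1F0, upper = {\frac{7}{12}}, lower = {-}, C = \frac{12}{5}. Verdict: the I4 binomial reduction fires (the 1F0 binomial series: exponent -7/12, x = \frac{3}{7}). Value: \frac{12}{5} \cdot \left(\frac{4}{7}\right)^{-\frac{7}{12}}.


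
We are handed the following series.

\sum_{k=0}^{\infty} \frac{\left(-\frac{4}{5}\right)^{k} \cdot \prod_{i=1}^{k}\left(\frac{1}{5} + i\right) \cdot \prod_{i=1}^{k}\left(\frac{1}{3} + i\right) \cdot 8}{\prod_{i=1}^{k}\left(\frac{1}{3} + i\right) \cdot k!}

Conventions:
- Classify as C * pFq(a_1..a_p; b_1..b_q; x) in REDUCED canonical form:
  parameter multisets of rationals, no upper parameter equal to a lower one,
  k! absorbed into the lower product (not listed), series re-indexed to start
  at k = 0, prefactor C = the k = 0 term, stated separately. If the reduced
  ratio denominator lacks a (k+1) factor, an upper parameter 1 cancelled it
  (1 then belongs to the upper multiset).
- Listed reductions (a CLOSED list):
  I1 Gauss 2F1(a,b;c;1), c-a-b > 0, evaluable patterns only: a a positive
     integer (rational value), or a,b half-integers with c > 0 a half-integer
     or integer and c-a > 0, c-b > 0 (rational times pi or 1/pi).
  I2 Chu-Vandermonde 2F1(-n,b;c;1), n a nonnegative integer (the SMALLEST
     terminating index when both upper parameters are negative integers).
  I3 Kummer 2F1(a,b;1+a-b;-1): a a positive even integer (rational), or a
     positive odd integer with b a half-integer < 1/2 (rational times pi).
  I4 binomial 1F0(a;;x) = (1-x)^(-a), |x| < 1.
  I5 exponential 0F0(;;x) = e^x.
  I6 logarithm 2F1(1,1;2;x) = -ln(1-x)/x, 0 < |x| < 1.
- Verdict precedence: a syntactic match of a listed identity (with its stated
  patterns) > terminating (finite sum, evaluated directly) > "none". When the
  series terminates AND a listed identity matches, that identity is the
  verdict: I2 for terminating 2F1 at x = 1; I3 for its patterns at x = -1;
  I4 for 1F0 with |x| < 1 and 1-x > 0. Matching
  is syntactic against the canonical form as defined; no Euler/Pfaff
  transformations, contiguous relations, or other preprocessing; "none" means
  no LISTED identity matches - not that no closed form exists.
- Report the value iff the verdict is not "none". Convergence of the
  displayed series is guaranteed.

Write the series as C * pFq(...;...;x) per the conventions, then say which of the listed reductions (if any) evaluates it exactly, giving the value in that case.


x = -\frac{4}{5} here; the reduced form reads 1F0, upper {\frac{6}{5}}, lower {-}, C = 8. Verdict: this is binomial (I4) (the 1F0 binomial series: exponent -6/5, x = -\frac{4}{5}). Hence: 8 \cdot \left(\frac{9}{5}\right)^{-\frac{6}{5}}.

The tell: x = -\frac{4}{5} and the running product (C = 8, x = -4/5) telescopes to a rising factorial.
Term ratio: r(k) = -\frac{4}{5} * (k+\frac{6}{5}) / [(k+1)] - rational; roots negated = parameters, x = -\frac{4}{5}, C = 8.


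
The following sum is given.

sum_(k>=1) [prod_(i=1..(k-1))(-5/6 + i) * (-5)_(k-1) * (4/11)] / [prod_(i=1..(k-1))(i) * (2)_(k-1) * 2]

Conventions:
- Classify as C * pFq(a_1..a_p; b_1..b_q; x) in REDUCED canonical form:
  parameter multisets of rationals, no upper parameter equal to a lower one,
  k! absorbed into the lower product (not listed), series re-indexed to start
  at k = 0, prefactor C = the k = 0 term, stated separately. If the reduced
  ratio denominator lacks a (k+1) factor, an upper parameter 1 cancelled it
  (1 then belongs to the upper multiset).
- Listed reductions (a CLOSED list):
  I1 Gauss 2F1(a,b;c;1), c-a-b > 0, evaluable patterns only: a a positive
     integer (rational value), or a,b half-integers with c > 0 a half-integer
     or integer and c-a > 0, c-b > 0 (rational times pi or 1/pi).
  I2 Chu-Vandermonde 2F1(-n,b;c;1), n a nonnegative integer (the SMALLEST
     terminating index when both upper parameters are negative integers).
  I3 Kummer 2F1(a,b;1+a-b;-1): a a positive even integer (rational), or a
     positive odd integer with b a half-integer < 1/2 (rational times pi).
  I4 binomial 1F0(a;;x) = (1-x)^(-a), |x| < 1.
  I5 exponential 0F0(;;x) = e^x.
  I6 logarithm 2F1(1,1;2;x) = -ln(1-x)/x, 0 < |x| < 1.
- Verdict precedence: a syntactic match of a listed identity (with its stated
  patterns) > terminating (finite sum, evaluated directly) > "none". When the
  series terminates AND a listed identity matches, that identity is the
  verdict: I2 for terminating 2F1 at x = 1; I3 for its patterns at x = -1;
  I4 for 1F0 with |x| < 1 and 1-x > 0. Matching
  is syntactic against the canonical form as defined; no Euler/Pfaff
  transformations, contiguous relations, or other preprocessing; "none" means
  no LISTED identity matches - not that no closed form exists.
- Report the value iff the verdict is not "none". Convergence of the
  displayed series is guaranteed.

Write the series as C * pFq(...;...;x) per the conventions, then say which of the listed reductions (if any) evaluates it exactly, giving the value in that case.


Prefactor 2/11, argument 1: 2F1 with upper {-5, 1/6} over lower {2}. Verdict: this is Chu-Vandermonde (I2) (terminating 2F1 at x = 1 with n = 5, b = 1/6, c = 2). Hence: 79373/559872.

The tell: from the first term 2/11: the constant factors (prefactor 2/11) combine into one prefactor.
Consecutive-term ratio: r(k) = 1 * (k-5) (k+1/6) / [(k+2) (k+1)] - poly over poly, x = 1 from leading terms; C = 2/11 at k = 0.


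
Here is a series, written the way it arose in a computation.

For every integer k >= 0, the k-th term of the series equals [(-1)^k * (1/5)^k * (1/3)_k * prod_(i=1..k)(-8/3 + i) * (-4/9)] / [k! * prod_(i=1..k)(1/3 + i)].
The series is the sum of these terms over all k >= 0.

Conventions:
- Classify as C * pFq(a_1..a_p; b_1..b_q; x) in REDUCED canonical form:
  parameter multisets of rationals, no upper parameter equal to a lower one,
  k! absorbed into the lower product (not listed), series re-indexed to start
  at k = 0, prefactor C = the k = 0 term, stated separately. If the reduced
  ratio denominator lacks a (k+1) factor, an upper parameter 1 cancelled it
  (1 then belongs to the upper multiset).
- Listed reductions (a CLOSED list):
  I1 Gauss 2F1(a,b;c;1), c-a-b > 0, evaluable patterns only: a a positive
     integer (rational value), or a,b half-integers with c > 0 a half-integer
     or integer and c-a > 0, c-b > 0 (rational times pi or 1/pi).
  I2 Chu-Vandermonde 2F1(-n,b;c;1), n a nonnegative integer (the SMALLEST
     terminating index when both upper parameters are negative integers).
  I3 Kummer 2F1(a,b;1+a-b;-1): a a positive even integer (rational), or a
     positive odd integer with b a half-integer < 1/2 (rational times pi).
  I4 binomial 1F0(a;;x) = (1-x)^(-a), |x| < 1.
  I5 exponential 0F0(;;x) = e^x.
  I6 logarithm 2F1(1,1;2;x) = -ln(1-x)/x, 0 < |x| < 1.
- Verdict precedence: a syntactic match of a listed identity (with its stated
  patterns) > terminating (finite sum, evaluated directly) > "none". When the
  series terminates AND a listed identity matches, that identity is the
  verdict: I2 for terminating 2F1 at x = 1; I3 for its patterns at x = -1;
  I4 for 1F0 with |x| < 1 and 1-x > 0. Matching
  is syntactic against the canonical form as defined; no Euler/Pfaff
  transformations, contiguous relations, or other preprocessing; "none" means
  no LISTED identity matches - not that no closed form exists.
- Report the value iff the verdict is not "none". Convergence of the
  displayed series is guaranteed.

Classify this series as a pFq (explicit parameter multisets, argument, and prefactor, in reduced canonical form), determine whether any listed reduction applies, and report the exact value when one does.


Canonical form: C = -4/9 times 2F1 with upper {-5/3, 1/3}, lower {4/3}, x = -1/5. Verdict: none here - no I1-I6 shape fits x = -1/5 with lower {4/3}.

The tell: from the first term -4/9: the (-1)^k factor (C = -4/9) folds into the argument's sign.
Ratio: r(k) = (-1/5) * (k-5/3) (k+1/3) / [(k+4/3) (k+1)] - rational in k. x = (-1/5); t_0 = -4/9; negate the roots.


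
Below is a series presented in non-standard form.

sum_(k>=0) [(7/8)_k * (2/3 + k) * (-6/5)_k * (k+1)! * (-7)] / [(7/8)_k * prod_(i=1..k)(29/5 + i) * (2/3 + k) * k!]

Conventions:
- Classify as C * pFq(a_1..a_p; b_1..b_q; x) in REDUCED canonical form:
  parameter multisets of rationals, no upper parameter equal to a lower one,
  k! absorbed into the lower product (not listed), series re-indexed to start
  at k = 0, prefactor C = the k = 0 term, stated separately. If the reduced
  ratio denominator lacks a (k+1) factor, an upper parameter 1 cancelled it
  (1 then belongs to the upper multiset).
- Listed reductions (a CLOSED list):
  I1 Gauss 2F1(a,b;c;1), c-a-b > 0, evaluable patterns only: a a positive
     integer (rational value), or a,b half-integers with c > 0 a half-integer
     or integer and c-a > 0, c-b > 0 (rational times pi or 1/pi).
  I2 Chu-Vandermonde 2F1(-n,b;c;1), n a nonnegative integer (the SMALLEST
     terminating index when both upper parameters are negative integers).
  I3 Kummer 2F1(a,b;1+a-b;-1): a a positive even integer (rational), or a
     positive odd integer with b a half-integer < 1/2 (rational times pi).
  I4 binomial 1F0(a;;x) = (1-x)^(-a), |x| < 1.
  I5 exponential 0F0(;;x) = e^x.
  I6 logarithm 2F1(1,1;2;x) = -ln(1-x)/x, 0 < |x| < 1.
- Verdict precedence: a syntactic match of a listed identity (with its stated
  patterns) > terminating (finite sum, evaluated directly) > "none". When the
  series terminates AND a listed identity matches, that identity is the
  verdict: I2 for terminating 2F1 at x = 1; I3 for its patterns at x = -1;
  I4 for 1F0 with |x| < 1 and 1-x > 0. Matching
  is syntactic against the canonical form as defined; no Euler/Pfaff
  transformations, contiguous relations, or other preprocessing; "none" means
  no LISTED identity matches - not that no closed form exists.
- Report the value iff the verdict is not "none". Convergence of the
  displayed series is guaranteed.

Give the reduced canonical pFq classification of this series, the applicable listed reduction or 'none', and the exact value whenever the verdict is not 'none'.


Structural cue: t_0 being -7, the lower running product (C = -7, x = 1) is a rising factorial.
Adjacent-term ratio: r(k) = 1 * (k-6/5) (k+2) / [(k+34/5) (k+1)] - rational in k, leading ratio 1; with t_0 = -7, classification follows.

Canonical form: C = -7 times 2F1 with upper {-6/5, 2}, lower {34/5}, x = 1. Verdict: Gauss (I1, integer-parameter pattern) fires (x = 1: the Gamma ratio telescopes since c-a-b = 6 > 0 and a = 2 in Z>0). Hence: -116/25.


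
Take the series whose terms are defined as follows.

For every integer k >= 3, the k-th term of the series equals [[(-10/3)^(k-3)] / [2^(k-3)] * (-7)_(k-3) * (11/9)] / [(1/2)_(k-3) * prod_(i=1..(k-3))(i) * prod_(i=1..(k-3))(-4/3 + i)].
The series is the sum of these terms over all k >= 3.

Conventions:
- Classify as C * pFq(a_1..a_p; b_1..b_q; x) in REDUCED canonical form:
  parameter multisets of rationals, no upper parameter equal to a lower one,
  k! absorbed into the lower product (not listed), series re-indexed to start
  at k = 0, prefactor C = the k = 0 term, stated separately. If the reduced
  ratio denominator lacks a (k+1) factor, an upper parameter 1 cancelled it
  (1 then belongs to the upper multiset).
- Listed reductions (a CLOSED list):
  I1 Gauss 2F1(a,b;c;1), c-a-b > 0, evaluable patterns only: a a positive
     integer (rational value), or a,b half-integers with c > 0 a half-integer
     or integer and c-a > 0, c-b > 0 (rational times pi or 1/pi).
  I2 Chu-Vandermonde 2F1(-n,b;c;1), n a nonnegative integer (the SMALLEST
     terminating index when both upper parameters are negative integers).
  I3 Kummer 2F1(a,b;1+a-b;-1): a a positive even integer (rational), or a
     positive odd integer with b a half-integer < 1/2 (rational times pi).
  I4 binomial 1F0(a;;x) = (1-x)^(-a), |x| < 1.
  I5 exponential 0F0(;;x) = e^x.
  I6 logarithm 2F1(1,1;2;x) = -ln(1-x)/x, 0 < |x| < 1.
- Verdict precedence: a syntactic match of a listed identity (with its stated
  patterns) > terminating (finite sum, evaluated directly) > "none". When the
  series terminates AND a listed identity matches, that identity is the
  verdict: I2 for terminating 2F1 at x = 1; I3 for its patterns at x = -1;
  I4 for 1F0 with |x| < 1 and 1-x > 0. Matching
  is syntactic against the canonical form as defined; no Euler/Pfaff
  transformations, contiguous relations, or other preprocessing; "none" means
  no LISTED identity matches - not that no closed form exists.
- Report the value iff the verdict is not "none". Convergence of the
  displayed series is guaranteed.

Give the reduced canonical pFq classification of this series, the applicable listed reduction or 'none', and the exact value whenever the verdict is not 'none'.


Classification (C = 11/9): 1F2 with upper {-7}, lower {-1/3, 1/2}, argument x = -5/3. Verdict: terminating (-7 upstairs). 8 nonzero terms in all; added directly. Value: -8214618514/9648639.

Key step: with t_0 = 11/9, the product of the first k integers (prefactor 11/9) is k!.
Step ratio: r(k) = (-5/3) * (k-7) / [(k-1/3) (k+1/2) (k+1)] - poly over poly, x = (-5/3) from leading terms; C = 11/9 at k = 0.


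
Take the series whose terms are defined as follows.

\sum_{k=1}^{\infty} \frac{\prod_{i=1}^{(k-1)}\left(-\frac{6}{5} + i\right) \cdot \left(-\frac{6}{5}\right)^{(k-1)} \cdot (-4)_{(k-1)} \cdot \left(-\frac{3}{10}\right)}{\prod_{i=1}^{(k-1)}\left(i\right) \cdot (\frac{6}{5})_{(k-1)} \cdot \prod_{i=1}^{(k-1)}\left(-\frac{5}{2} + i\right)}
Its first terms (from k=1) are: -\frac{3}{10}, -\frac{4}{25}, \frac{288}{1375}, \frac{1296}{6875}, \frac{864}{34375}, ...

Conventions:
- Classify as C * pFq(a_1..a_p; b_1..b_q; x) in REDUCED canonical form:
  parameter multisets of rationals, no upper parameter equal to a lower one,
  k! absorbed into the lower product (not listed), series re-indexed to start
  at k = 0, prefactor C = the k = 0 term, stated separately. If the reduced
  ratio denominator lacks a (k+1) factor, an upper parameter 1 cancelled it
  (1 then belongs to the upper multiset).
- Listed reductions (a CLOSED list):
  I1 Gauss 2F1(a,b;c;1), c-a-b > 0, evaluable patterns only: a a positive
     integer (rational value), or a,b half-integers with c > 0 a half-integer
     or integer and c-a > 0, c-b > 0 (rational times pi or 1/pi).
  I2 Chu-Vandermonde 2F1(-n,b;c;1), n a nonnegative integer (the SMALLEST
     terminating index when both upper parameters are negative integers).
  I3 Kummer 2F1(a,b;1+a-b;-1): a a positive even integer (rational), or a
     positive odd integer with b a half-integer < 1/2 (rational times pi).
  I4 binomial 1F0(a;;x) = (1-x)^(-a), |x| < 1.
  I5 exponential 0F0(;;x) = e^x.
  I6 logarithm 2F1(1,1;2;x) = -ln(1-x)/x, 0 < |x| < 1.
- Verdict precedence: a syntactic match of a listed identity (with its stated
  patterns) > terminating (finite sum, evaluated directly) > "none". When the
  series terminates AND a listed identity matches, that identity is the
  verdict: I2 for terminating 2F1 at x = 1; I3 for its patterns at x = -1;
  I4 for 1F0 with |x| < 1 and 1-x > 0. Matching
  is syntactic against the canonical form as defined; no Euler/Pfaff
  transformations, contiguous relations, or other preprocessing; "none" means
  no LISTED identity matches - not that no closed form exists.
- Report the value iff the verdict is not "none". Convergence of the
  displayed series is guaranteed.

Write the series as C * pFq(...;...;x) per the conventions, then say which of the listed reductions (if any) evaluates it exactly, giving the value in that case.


Key step: from the first term -\frac{3}{10}: the running product (prefactor -3/10) telescopes to a rising factorial.
Consecutive-term ratio: r(k) = -\frac{6}{5} * (k-4) (k-\frac{1}{5}) / [(k-\frac{3}{2}) (k+\frac{6}{5}) (k+1)] - rational; roots negated = parameters, x = -\frac{6}{5}, C = -\frac{3}{10}.

With C = -\frac{3}{10}: the canonical form is 2F2(-4, -\frac{1}{5}; -\frac{3}{2}, \frac{6}{5}; -\frac{6}{5}). Verdict: terminating - the sum ends at index 4 because -4 is a negative integer; exact evaluation follows. Value: -\frac{2537}{68750}.


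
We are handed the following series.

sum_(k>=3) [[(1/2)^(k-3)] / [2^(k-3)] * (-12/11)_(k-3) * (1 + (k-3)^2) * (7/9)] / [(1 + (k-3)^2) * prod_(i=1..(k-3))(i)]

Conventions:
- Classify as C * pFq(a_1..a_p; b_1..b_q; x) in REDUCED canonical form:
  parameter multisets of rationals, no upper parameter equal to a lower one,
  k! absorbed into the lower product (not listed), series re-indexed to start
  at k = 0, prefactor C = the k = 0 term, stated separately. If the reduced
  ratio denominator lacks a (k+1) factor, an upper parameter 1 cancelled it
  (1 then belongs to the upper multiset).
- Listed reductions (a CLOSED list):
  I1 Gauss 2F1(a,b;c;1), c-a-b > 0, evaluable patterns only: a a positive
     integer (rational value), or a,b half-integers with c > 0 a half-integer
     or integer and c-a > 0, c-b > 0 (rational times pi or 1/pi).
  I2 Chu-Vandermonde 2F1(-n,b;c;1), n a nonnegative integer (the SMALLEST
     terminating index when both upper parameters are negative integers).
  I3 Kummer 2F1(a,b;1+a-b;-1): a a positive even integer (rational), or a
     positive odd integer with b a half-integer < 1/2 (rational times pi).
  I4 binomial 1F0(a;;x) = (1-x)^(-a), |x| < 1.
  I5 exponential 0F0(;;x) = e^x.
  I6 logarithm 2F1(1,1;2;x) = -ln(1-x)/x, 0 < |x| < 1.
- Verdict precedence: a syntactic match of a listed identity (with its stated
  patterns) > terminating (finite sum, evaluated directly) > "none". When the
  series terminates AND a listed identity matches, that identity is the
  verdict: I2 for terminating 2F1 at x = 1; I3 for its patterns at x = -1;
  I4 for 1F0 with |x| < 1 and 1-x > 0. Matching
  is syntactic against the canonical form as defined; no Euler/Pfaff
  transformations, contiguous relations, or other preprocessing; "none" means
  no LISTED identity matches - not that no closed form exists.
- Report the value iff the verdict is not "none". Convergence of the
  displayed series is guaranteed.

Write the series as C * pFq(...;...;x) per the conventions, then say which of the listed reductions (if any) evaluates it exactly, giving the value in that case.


Reduced: x = 1/4, 1F0, upper = {-12/11}, lower = {-}, C = 7/9. Verdict at x = 1/4: the binomial series (I4) matches (the 1F0 binomial series: exponent 12/11, x = 1/4). Hence: (7/9) * (3/4)^(12/11).

First insight: t_0 = 7/9 here, and the product of the first k integers (C = 7/9, x = 1/4) is k!.
Consecutive-term ratio: r(k) = (1/4) * (k-12/11) / [(k+1)] - rational in k, leading ratio (1/4); with t_0 = 7/9, classification follows.


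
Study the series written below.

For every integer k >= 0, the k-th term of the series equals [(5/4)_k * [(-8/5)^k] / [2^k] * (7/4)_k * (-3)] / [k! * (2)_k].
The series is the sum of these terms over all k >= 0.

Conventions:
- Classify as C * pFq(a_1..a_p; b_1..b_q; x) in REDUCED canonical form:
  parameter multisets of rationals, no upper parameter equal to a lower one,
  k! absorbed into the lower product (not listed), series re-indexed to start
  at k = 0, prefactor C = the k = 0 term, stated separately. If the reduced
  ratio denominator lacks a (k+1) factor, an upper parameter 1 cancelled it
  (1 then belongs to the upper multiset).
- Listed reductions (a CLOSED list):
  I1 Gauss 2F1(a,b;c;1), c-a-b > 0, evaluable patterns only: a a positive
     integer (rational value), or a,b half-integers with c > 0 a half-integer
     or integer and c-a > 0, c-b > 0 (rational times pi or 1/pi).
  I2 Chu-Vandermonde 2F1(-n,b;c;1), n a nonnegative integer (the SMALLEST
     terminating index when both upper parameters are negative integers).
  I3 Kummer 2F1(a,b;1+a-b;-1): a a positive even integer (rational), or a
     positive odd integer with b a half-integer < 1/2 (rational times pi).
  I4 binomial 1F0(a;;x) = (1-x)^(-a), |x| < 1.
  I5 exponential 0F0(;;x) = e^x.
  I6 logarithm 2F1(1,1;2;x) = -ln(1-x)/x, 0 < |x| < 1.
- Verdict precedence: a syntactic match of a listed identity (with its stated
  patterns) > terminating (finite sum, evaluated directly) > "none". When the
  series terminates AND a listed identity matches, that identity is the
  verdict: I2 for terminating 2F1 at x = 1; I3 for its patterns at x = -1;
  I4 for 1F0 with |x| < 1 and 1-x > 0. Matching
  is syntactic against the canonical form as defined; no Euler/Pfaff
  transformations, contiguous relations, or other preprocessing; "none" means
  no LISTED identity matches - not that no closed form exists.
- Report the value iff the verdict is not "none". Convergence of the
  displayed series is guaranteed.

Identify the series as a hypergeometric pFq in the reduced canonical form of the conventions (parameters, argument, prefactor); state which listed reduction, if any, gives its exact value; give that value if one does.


Key step: with t_0 = -3, the two k-th powers (C = -3) combine into one argument.
Step ratio: r(k) = (-4/5) * (k+5/4) (k+7/4) / [(k+2) (k+1)] - rational in k. x = (-4/5); t_0 = -3; negate the roots.

The series (x = -4/5) is 2F1: upper {5/4, 7/4}, lower {2}, prefactor -3. Verdict: none. A 2F1 with upper {5/4, 7/4} fits none of I1-I6 at x = -4/5; the sum runs forever.
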